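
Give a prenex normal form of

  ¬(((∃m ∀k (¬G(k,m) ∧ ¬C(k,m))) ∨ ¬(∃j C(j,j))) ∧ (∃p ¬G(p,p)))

∀m ∃k ∃j ∀p ((G(k,m) ∨ C(k,m)) ∧ C(j,j) ∨ G(p,p))

Move each ¬ inward, flipping quantifiers it crosses:
  (∀m ∃k (G(k,m) ∨ C(k,m))) ∧ (∃j C(j,j)) ∨ (∀p G(p,p))
All bound variables are already distinct, so no renaming is needed.
Finally move all quantifiers to the prefix:
  ∀m ∃k ∃j ∀p ((G(k,m) ∨ C(k,m)) ∧ C(j,j) ∨ G(p,p))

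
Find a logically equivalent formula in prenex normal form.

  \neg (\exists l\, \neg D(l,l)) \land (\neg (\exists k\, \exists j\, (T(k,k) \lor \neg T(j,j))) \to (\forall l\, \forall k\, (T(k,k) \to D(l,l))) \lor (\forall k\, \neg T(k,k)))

\forall l\, \exists k\, \exists j\, \forall s\, \forall x1\, \forall y1\, (D(l,l) \land (T(k,k) \lor \neg T(j,j) \lor \neg T(x1,x1) \lor D(s,s) \lor \neg T(y1,y1)))

First replace A → B with ¬A ∨ B.
  \neg (\exists l\, \neg D(l,l)) \land (\neg \neg (\exists k\, \exists j\, (T(k,k) \lor \neg T(j,j))) \lor (\forall l\, \forall k\, (\neg T(k,k) \lor D(l,l))) \lor (\forall k\, \neg T(k,k)))
Drive negations inward (¬∀x A ≡ ∃x ¬A, ¬∃x A ≡ ∀x ¬A, De Morgan for ∧/∨):
  (\forall l\, D(l,l)) \land ((\exists k\, \exists j\, (T(k,k) \lor \neg T(j,j))) \lor (\forall l\, \forall k\, (\neg T(k,k) \lor D(l,l))) \lor (\forall k\, \neg T(k,k)))
Give each quantifier a distinct variable: l↦s, k↦x1, k↦y1.
  (\forall l\, D(l,l)) \land ((\exists k\, \exists j\, (T(k,k) \lor \neg T(j,j))) \lor (\forall s\, \forall x1\, (\neg T(x1,x1) \lor D(s,s))) \lor (\forall y1\, \neg T(y1,y1)))
Extract every quantifier outward, since the variables are now distinct and don't occur free across branches:
  \forall l\, \exists k\, \exists j\, \forall s\, \forall x1\, \forall y1\, (D(l,l) \land (T(k,k) \lor \neg T(j,j) \lor \neg T(x1,x1) \lor D(s,s) \lor \neg T(y1,y1)))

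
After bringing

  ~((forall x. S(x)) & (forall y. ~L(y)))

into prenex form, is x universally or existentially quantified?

existential

Drive negations inward (¬∀x A ≡ ∃x ¬A, ¬∃x A ≡ ∀x ¬A, De Morgan for ∧/∨):
  (exists x. ~S(x)) | (exists y. L(y))
All bound variables are already distinct, so no renaming is needed.
Extract every quantifier outward, since the variables are now distinct and don't occur free across branches:
  exists x. exists y. (~S(x) | L(y))
The quantifier forall x sits under an odd number of negations, so it flips to exists x.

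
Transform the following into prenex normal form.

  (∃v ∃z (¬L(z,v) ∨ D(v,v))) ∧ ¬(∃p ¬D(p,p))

∃v ∃z ∀p ((¬L(z,v) ∨ D(v,v)) ∧ D(p,p))

Push ¬ through the quantifiers and connectives to reach negation normal form:
  (∃v ∃z (¬L(z,v) ∨ D(v,v))) ∧ (∀p D(p,p))
All bound variables are already distinct, so no renaming is needed.
Finally move all quantifiers to the prefix:
  ∃v ∃z ∀p ((¬L(z,v) ∨ D(v,v)) ∧ D(p,p))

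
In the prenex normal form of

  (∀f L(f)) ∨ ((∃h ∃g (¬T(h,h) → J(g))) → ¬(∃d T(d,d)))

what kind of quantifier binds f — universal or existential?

universal

Rewrite implications/biconditionals: A → B as ¬A ∨ B.
  (∀f L(f)) ∨ ¬(∃h ∃g (¬¬T(h,h) ∨ J(g))) ∨ ¬(∃d T(d,d))
Push ¬ through the quantifiers and connectives to reach negation normal form:
  (∀f L(f)) ∨ (∀h ∀g (¬T(h,h) ∧ ¬J(g))) ∨ (∀d ¬T(d,d))
Finally move all quantifiers to the prefix:
  ∀f ∀h ∀g ∀d (L(f) ∨ ¬T(h,h) ∧ ¬J(g) ∨ ¬T(d,d))
The quantifier ∀f sits under an even number of negations (counting the antecedent side of each →), so it remains universal.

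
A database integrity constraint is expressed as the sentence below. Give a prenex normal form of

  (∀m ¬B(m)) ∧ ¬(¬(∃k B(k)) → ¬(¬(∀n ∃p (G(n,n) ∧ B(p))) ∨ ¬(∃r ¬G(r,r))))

∀m ∀k ∃n ∀p ∀r (¬B(m) ∧ ¬B(k) ∧ (¬G(n,n) ∨ ¬B(p) ∨ G(r,r)))

First replace A → B with ¬A ∨ B.
  (∀m ¬B(m)) ∧ ¬(¬¬(∃k B(k)) ∨ ¬(¬(∀n ∃p (G(n,n) ∧ B(p))) ∨ ¬(∃r ¬G(r,r))))
Push ¬ through the quantifiers and connectives to reach negation normal form:
  (∀m ¬B(m)) ∧ (∀k ¬B(k)) ∧ ((∃n ∀p (¬G(n,n) ∨ ¬B(p))) ∨ (∀r G(r,r)))
All bound variables are already distinct, so no renaming is needed.
Finally move all quantifiers to the prefix:
  ∀m ∀k ∃n ∀p ∀r (¬B(m) ∧ ¬B(k) ∧ (¬G(n,n) ∨ ¬B(p) ∨ G(r,r)))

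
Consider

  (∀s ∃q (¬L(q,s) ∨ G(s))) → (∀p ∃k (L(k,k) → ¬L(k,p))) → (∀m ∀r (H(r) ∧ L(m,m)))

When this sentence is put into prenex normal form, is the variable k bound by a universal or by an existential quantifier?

Rewrite implications/biconditionals: A → B as ¬A ∨ B.
  ¬(∀s ∃q (¬L(q,s) ∨ G(s))) ∨ ¬(∀p ∃k (¬L(k,k) ∨ ¬L(k,p))) ∨ (∀m ∀r (H(r) ∧ L(m,m)))
Drive negations inward (¬∀x A ≡ ∃x ¬A, ¬∃x A ≡ ∀x ¬A, De Morgan for ∧/∨):
  (∃s ∀q (L(q,s) ∧ ¬G(s))) ∨ (∃p ∀k (L(k,k) ∧ L(k,p))) ∨ (∀m ∀r (H(r) ∧ L(m,m)))
Extract every quantifier outward, since the variables are now distinct and don't occur free across branches:
  ∃s ∀q ∃p ∀k ∀m ∀r (L(q,s) ∧ ¬G(s) ∨ L(k,k) ∧ L(k,p) ∨ H(r) ∧ L(m,m))
The quantifier ∃k sits under an odd number of negations (counting the antecedent side of each →), so it flips to ∀k.

universal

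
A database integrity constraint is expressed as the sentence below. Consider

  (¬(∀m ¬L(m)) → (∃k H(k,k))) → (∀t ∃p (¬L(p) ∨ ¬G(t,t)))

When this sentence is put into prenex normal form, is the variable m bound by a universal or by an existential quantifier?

existential

First replace A → B with ¬A ∨ B.
  ¬(¬¬(∀m ¬L(m)) ∨ (∃k H(k,k))) ∨ (∀t ∃p (¬L(p) ∨ ¬G(t,t)))
Drive negations inward (¬∀x A ≡ ∃x ¬A, ¬∃x A ≡ ∀x ¬A, De Morgan for ∧/∨):
  (∃m L(m)) ∧ (∀k ¬H(k,k)) ∨ (∀t ∃p (¬L(p) ∨ ¬G(t,t)))
All bound variables are already distinct, so no renaming is needed.
Extract every quantifier outward, since the variables are now distinct and don't occur free across branches:
  ∃m ∀k ∀t ∃p (L(m) ∧ ¬H(k,k) ∨ ¬L(p) ∨ ¬G(t,t))
The quantifier ∀m sits under an odd number of negations (counting the antecedent side of each →), so it flips to ∃m.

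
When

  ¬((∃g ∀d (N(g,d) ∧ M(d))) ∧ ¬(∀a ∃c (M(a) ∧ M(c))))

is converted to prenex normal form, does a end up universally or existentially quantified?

Move each ¬ inward, flipping quantifiers it crosses:
  (∀g ∃d (¬N(g,d) ∨ ¬M(d))) ∨ (∀a ∃c (M(a) ∧ M(c)))
Finally move all quantifiers to the prefix:
  ∀g ∃d ∀a ∃c (¬N(g,d) ∨ ¬M(d) ∨ M(a) ∧ M(c))
The quantifier ∀a sits under an even number of negations, so it remains universal.

universal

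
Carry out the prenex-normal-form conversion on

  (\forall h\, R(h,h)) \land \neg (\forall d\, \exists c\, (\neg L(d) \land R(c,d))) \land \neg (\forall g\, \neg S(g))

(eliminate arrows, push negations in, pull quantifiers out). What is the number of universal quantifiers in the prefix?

2

Move each ¬ inward, flipping quantifiers it crosses:
  (\forall h\, R(h,h)) \land (\exists d\, \forall c\, (L(d) \lor \neg R(c,d))) \land (\exists g\, S(g))
All bound variables are already distinct, so no renaming is needed.
Finally move all quantifiers to the prefix:
  \forall h\, \exists d\, \forall c\, \exists g\, (R(h,h) \land (L(d) \lor \neg R(c,d)) \land S(g))
The prefix is \forall h \exists d \forall c \exists g: 2 universal, 2 existential.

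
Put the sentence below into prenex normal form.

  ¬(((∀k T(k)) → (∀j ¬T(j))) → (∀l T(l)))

Eliminate → and ↔ using ¬ and ∨.
  ¬(¬(¬(∀k T(k)) ∨ (∀j ¬T(j))) ∨ (∀l T(l)))
Drive negations inward (¬∀x A ≡ ∃x ¬A, ¬∃x A ≡ ∀x ¬A, De Morgan for ∧/∨):
  ((∃k ¬T(k)) ∨ (∀j ¬T(j))) ∧ (∃l ¬T(l))
Extract every quantifier outward, since the variables are now distinct and don't occur free across branches:
  ∃k ∀j ∃l ((¬T(k) ∨ ¬T(j)) ∧ ¬T(l))

∃k ∀j ∃l ((¬T(k) ∨ ¬T(j)) ∧ ¬T(l))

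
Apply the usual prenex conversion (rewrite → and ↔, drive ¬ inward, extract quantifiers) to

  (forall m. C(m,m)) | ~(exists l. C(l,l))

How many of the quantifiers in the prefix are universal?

Drive negations inward (¬∀x A ≡ ∃x ¬A, ¬∃x A ≡ ∀x ¬A, De Morgan for ∧/∨):
  (forall m. C(m,m)) | (forall l. ~C(l,l))
All bound variables are already distinct, so no renaming is needed.
Finally move all quantifiers to the prefix:
  forall m. forall l. (C(m,m) | ~C(l,l))
The prefix is forall m forall l: 2 universal, 0 existential.

2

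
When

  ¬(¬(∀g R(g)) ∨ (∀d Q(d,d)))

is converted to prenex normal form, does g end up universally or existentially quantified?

Move each ¬ inward, flipping quantifiers it crosses:
  (∀g R(g)) ∧ (∃d ¬Q(d,d))
Finally move all quantifiers to the prefix:
  ∀g ∃d (R(g) ∧ ¬Q(d,d))
The quantifier ∀g sits under an even number of negations, so it remains universal.

universal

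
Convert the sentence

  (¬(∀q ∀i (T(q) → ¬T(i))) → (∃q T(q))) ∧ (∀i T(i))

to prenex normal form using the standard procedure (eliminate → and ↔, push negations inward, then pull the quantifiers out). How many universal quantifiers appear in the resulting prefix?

3

Eliminate → and ↔ using ¬ and ∨.
  (¬¬(∀q ∀i (¬T(q) ∨ ¬T(i))) ∨ (∃q T(q))) ∧ (∀i T(i))
Drive negations inward (¬∀x A ≡ ∃x ¬A, ¬∃x A ≡ ∀x ¬A, De Morgan for ∧/∨):
  ((∀q ∀i (¬T(q) ∨ ¬T(i))) ∨ (∃q T(q))) ∧ (∀i T(i))
Standardize variables apart so no two quantifiers bind the same name: q↦y, i↦z1.
  ((∀q ∀i (¬T(q) ∨ ¬T(i))) ∨ (∃y T(y))) ∧ (∀z1 T(z1))
Pull the quantifiers to the front (each side's bound variable is not free in the other side):
  ∀q ∀i ∃y ∀z1 ((¬T(q) ∨ ¬T(i) ∨ T(y)) ∧ T(z1))
The prefix is ∀q ∀i ∃y ∀z1: 3 universal, 1 existential.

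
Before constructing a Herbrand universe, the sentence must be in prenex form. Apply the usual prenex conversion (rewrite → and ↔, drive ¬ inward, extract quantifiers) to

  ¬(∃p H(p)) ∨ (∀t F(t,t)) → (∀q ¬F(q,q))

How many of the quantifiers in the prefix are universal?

1

Eliminate → and ↔ using ¬ and ∨.
  ¬(¬(∃p H(p)) ∨ (∀t F(t,t))) ∨ (∀q ¬F(q,q))
Move each ¬ inward, flipping quantifiers it crosses:
  (∃p H(p)) ∧ (∃t ¬F(t,t)) ∨ (∀q ¬F(q,q))
All bound variables are already distinct, so no renaming is needed.
Pull the quantifiers to the front (each side's bound variable is not free in the other side):
  ∃p ∃t ∀q (H(p) ∧ ¬F(t,t) ∨ ¬F(q,q))
The prefix is ∃p ∃t ∀q: 1 universal, 2 existential.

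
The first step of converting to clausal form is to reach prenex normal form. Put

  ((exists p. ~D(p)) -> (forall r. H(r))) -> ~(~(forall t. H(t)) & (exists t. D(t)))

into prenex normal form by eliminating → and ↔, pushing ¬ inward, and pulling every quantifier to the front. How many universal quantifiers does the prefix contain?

Eliminate → and ↔ using ¬ and ∨.
  ~(~(exists p. ~D(p)) | (forall r. H(r))) | ~(~(forall t. H(t)) & (exists t. D(t)))
Push ¬ through the quantifiers and connectives to reach negation normal form:
  (exists p. ~D(p)) & (exists r. ~H(r)) | (forall t. H(t)) | (forall t. ~D(t))
Rename bound variables to avoid capture: t↦v1.
  (exists p. ~D(p)) & (exists r. ~H(r)) | (forall t. H(t)) | (forall v1. ~D(v1))
Pull the quantifiers to the front (each side's bound variable is not free in the other side):
  exists p. exists r. forall t. forall v1. (~D(p) & ~H(r) | H(t) | ~D(v1))
The prefix is exists p exists r forall t forall v1: 2 universal, 2 existential.

2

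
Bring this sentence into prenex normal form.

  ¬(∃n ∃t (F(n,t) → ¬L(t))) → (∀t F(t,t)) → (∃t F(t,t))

∃n ∃t ∃w ∃u1 (¬F(n,t) ∨ ¬L(t) ∨ ¬F(w,w) ∨ F(u1,u1))

Eliminate → and ↔ using ¬ and ∨.
  ¬¬(∃n ∃t (¬F(n,t) ∨ ¬L(t))) ∨ ¬(∀t F(t,t)) ∨ (∃t F(t,t))
Move each ¬ inward, flipping quantifiers it crosses:
  (∃n ∃t (¬F(n,t) ∨ ¬L(t))) ∨ (∃t ¬F(t,t)) ∨ (∃t F(t,t))
Standardize variables apart so no two quantifiers bind the same name: t↦w, t↦u1.
  (∃n ∃t (¬F(n,t) ∨ ¬L(t))) ∨ (∃w ¬F(w,w)) ∨ (∃u1 F(u1,u1))
Extract every quantifier outward, since the variables are now distinct and don't occur free across branches:
  ∃n ∃t ∃w ∃u1 (¬F(n,t) ∨ ¬L(t) ∨ ¬F(w,w) ∨ F(u1,u1))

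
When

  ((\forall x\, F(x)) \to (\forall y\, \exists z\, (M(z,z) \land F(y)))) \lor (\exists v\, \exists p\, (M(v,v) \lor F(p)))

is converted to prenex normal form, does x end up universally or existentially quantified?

Eliminate → and ↔ using ¬ and ∨.
  \neg (\forall x\, F(x)) \lor (\forall y\, \exists z\, (M(z,z) \land F(y))) \lor (\exists v\, \exists p\, (M(v,v) \lor F(p)))
Drive negations inward (¬∀x A ≡ ∃x ¬A, ¬∃x A ≡ ∀x ¬A, De Morgan for ∧/∨):
  (\exists x\, \neg F(x)) \lor (\forall y\, \exists z\, (M(z,z) \land F(y))) \lor (\exists v\, \exists p\, (M(v,v) \lor F(p)))
All bound variables are already distinct, so no renaming is needed.
Extract every quantifier outward, since the variables are now distinct and don't occur free across branches:
  \exists x\, \forall y\, \exists z\, \exists v\, \exists p\, (\neg F(x) \lor M(z,z) \land F(y) \lor M(v,v) \lor F(p))
The quantifier \forall x sits under an odd number of negations (counting the antecedent side of each →), so it flips to \exists x.

existential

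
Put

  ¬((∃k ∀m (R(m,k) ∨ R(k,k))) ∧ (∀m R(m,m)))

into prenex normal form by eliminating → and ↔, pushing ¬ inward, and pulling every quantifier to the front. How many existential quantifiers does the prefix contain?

2

Move each ¬ inward, flipping quantifiers it crosses:
  (∀k ∃m (¬R(m,k) ∧ ¬R(k,k))) ∨ (∃m ¬R(m,m))
Standardize variables apart so no two quantifiers bind the same name: m↦x1.
  (∀k ∃m (¬R(m,k) ∧ ¬R(k,k))) ∨ (∃x1 ¬R(x1,x1))
Extract every quantifier outward, since the variables are now distinct and don't occur free across branches:
  ∀k ∃m ∃x1 (¬R(m,k) ∧ ¬R(k,k) ∨ ¬R(x1,x1))
The prefix is ∀k ∃m ∃x1: 1 universal, 2 existential.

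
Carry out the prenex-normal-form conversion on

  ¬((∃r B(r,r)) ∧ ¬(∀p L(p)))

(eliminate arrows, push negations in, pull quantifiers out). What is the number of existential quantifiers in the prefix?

Drive negations inward (¬∀x A ≡ ∃x ¬A, ¬∃x A ≡ ∀x ¬A, De Morgan for ∧/∨):
  (∀r ¬B(r,r)) ∨ (∀p L(p))
All bound variables are already distinct, so no renaming is needed.
Finally move all quantifiers to the prefix:
  ∀r ∀p (¬B(r,r) ∨ L(p))
The prefix is ∀r ∀p: 2 universal, 0 existential.

0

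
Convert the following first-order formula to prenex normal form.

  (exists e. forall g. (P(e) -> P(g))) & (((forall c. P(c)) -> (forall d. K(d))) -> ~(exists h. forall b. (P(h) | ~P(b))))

exists e. forall g. forall c. exists d. forall h. exists b. ((~P(e) | P(g)) & (P(c) & ~K(d) | ~P(h) & P(b)))

First replace A → B with ¬A ∨ B.
  (exists e. forall g. (~P(e) | P(g))) & (~(~(forall c. P(c)) | (forall d. K(d))) | ~(exists h. forall b. (P(h) | ~P(b))))
Move each ¬ inward, flipping quantifiers it crosses:
  (exists e. forall g. (~P(e) | P(g))) & ((forall c. P(c)) & (exists d. ~K(d)) | (forall h. exists b. (~P(h) & P(b))))
All bound variables are already distinct, so no renaming is needed.
Extract every quantifier outward, since the variables are now distinct and don't occur free across branches:
  exists e. forall g. forall c. exists d. forall h. exists b. ((~P(e) | P(g)) & (P(c) & ~K(d) | ~P(h) & P(b)))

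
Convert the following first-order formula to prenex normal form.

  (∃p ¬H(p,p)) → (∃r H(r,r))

First replace A → B with ¬A ∨ B.
  ¬(∃p ¬H(p,p)) ∨ (∃r H(r,r))
Push ¬ through the quantifiers and connectives to reach negation normal form:
  (∀p H(p,p)) ∨ (∃r H(r,r))
Pull the quantifiers to the front (each side's bound variable is not free in the other side):
  ∀p ∃r (H(p,p) ∨ H(r,r))

∀p ∃r (H(p,p) ∨ H(r,r))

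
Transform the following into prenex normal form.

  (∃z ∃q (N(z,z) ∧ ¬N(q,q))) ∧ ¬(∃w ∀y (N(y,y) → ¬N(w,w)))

Rewrite implications/biconditionals: A → B as ¬A ∨ B.
  (∃z ∃q (N(z,z) ∧ ¬N(q,q))) ∧ ¬(∃w ∀y (¬N(y,y) ∨ ¬N(w,w)))
Push ¬ through the quantifiers and connectives to reach negation normal form:
  (∃z ∃q (N(z,z) ∧ ¬N(q,q))) ∧ (∀w ∃y (N(y,y) ∧ N(w,w)))
All bound variables are already distinct, so no renaming is needed.
Finally move all quantifiers to the prefix:
  ∃z ∃q ∀w ∃y (N(z,z) ∧ ¬N(q,q) ∧ N(y,y) ∧ N(w,w))

∃z ∃q ∀w ∃y (N(z,z) ∧ ¬N(q,q) ∧ N(y,y) ∧ N(w,w))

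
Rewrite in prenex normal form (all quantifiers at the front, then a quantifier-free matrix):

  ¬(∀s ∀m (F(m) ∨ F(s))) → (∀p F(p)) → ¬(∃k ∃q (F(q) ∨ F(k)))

Eliminate → and ↔ using ¬ and ∨.
  ¬¬(∀s ∀m (F(m) ∨ F(s))) ∨ ¬(∀p F(p)) ∨ ¬(∃k ∃q (F(q) ∨ F(k)))
Push ¬ through the quantifiers and connectives to reach negation normal form:
  (∀s ∀m (F(m) ∨ F(s))) ∨ (∃p ¬F(p)) ∨ (∀k ∀q (¬F(q) ∧ ¬F(k)))
Finally move all quantifiers to the prefix:
  ∀s ∀m ∃p ∀k ∀q (F(m) ∨ F(s) ∨ ¬F(p) ∨ ¬F(q) ∧ ¬F(k))

∀s ∀m ∃p ∀k ∀q (F(m) ∨ F(s) ∨ ¬F(p) ∨ ¬F(q) ∧ ¬F(k))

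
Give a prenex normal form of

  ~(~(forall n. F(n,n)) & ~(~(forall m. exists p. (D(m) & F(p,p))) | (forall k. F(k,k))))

forall n. exists m. forall p. forall k. (F(n,n) | ~D(m) | ~F(p,p) | F(k,k))

Push ¬ through the quantifiers and connectives to reach negation normal form:
  (forall n. F(n,n)) | (exists m. forall p. (~D(m) | ~F(p,p))) | (forall k. F(k,k))
Pull the quantifiers to the front (each side's bound variable is not free in the other side):
  forall n. exists m. forall p. forall k. (F(n,n) | ~D(m) | ~F(p,p) | F(k,k))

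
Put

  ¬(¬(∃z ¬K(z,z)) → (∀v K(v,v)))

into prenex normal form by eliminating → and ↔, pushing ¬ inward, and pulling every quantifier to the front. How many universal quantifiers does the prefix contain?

1

First replace A → B with ¬A ∨ B.
  ¬(¬¬(∃z ¬K(z,z)) ∨ (∀v K(v,v)))
Drive negations inward (¬∀x A ≡ ∃x ¬A, ¬∃x A ≡ ∀x ¬A, De Morgan for ∧/∨):
  (∀z K(z,z)) ∧ (∃v ¬K(v,v))
All bound variables are already distinct, so no renaming is needed.
Pull the quantifiers to the front (each side's bound variable is not free in the other side):
  ∀z ∃v (K(z,z) ∧ ¬K(v,v))
The prefix is ∀z ∃v: 1 universal, 1 existential.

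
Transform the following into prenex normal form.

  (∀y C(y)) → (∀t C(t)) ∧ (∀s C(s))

Eliminate → and ↔ using ¬ and ∨.
  ¬(∀y C(y)) ∨ (∀t C(t)) ∧ (∀s C(s))
Move each ¬ inward, flipping quantifiers it crosses:
  (∃y ¬C(y)) ∨ (∀t C(t)) ∧ (∀s C(s))
All bound variables are already distinct, so no renaming is needed.
Finally move all quantifiers to the prefix:
  ∃y ∀t ∀s (¬C(y) ∨ C(t) ∧ C(s))

∃y ∀t ∀s (¬C(y) ∨ C(t) ∧ C(s))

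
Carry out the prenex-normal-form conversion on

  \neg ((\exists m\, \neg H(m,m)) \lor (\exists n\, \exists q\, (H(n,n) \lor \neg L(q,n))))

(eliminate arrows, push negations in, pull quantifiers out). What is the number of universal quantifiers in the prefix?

3

Drive negations inward (¬∀x A ≡ ∃x ¬A, ¬∃x A ≡ ∀x ¬A, De Morgan for ∧/∨):
  (\forall m\, H(m,m)) \land (\forall n\, \forall q\, (\neg H(n,n) \land L(q,n)))
Finally move all quantifiers to the prefix:
  \forall m\, \forall n\, \forall q\, (H(m,m) \land \neg H(n,n) \land L(q,n))
The prefix is \forall m \forall n \forall q: 3 universal, 0 existential.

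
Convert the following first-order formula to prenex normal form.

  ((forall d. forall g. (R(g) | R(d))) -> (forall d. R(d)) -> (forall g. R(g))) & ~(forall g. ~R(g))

exists d. exists g. exists c. forall a. exists w1. ((~R(g) & ~R(d) | ~R(c) | R(a)) & R(w1))

Rewrite implications/biconditionals: A → B as ¬A ∨ B.
  (~(forall d. forall g. (R(g) | R(d))) | ~(forall d. R(d)) | (forall g. R(g))) & ~(forall g. ~R(g))
Move each ¬ inward, flipping quantifiers it crosses:
  ((exists d. exists g. (~R(g) & ~R(d))) | (exists d. ~R(d)) | (forall g. R(g))) & (exists g. R(g))
Rename bound variables to avoid capture: d↦c, g↦a, g↦w1.
  ((exists d. exists g. (~R(g) & ~R(d))) | (exists c. ~R(c)) | (forall a. R(a))) & (exists w1. R(w1))
Finally move all quantifiers to the prefix:
  exists d. exists g. exists c. forall a. exists w1. ((~R(g) & ~R(d) | ~R(c) | R(a)) & R(w1))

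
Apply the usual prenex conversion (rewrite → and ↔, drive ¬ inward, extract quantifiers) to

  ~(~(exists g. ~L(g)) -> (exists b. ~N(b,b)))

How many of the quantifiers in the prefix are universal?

Rewrite implications/biconditionals: A → B as ¬A ∨ B.
  ~(~~(exists g. ~L(g)) | (exists b. ~N(b,b)))
Push ¬ through the quantifiers and connectives to reach negation normal form:
  (forall g. L(g)) & (forall b. N(b,b))
All bound variables are already distinct, so no renaming is needed.
Pull the quantifiers to the front (each side's bound variable is not free in the other side):
  forall g. forall b. (L(g) & N(b,b))
The prefix is forall g forall b: 2 universal, 0 existential.

2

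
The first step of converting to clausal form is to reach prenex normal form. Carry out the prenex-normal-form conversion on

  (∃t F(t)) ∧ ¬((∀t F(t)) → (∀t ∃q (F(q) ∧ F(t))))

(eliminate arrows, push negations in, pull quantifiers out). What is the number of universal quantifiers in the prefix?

2

Rewrite implications/biconditionals: A → B as ¬A ∨ B.
  (∃t F(t)) ∧ ¬(¬(∀t F(t)) ∨ (∀t ∃q (F(q) ∧ F(t))))
Move each ¬ inward, flipping quantifiers it crosses:
  (∃t F(t)) ∧ (∀t F(t)) ∧ (∃t ∀q (¬F(q) ∨ ¬F(t)))
Standardize variables apart so no two quantifiers bind the same name: t↦w1, t↦z.
  (∃t F(t)) ∧ (∀w1 F(w1)) ∧ (∃z ∀q (¬F(q) ∨ ¬F(z)))
Finally move all quantifiers to the prefix:
  ∃t ∀w1 ∃z ∀q (F(t) ∧ F(w1) ∧ (¬F(q) ∨ ¬F(z)))
The prefix is ∃t ∀w1 ∃z ∀q: 2 universal, 2 existential.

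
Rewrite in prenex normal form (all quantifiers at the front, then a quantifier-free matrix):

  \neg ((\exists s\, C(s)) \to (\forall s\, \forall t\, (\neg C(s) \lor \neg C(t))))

\exists s\, \exists u\, \exists t\, (C(s) \land C(u) \land C(t))

First replace A → B with ¬A ∨ B.
  \neg (\neg (\exists s\, C(s)) \lor (\forall s\, \forall t\, (\neg C(s) \lor \neg C(t))))
Drive negations inward (¬∀x A ≡ ∃x ¬A, ¬∃x A ≡ ∀x ¬A, De Morgan for ∧/∨):
  (\exists s\, C(s)) \land (\exists s\, \exists t\, (C(s) \land C(t)))
Standardize variables apart so no two quantifiers bind the same name: s↦u.
  (\exists s\, C(s)) \land (\exists u\, \exists t\, (C(u) \land C(t)))
Finally move all quantifiers to the prefix:
  \exists s\, \exists u\, \exists t\, (C(s) \land C(u) \land C(t))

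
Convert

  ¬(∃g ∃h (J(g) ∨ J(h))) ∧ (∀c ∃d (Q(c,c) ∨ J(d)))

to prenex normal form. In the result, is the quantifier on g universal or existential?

Push ¬ through the quantifiers and connectives to reach negation normal form:
  (∀g ∀h (¬J(g) ∧ ¬J(h))) ∧ (∀c ∃d (Q(c,c) ∨ J(d)))
All bound variables are already distinct, so no renaming is needed.
Finally move all quantifiers to the prefix:
  ∀g ∀h ∀c ∃d (¬J(g) ∧ ¬J(h) ∧ (Q(c,c) ∨ J(d)))
The quantifier ∃g sits under an odd number of negations, so it flips to ∀g.

universal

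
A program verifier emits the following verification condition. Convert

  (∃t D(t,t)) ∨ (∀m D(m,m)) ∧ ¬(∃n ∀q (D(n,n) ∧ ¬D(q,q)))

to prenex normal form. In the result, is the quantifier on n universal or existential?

Move each ¬ inward, flipping quantifiers it crosses:
  (∃t D(t,t)) ∨ (∀m D(m,m)) ∧ (∀n ∃q (¬D(n,n) ∨ D(q,q)))
All bound variables are already distinct, so no renaming is needed.
Extract every quantifier outward, since the variables are now distinct and don't occur free across branches:
  ∃t ∀m ∀n ∃q (D(t,t) ∨ D(m,m) ∧ (¬D(n,n) ∨ D(q,q)))
The quantifier ∃n sits under an odd number of negations, so it flips to ∀n.

universal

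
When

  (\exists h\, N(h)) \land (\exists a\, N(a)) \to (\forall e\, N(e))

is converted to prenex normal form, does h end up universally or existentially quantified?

First replace A → B with ¬A ∨ B.
  \neg ((\exists h\, N(h)) \land (\exists a\, N(a))) \lor (\forall e\, N(e))
Push ¬ through the quantifiers and connectives to reach negation normal form:
  (\forall h\, \neg N(h)) \lor (\forall a\, \neg N(a)) \lor (\forall e\, N(e))
All bound variables are already distinct, so no renaming is needed.
Finally move all quantifiers to the prefix:
  \forall h\, \forall a\, \forall e\, (\neg N(h) \lor \neg N(a) \lor N(e))
The quantifier \exists h sits under an odd number of negations (counting the antecedent side of each →), so it flips to \forall h.

universal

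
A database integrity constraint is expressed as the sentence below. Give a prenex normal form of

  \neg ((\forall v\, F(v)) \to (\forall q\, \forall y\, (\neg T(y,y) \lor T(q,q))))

First replace A → B with ¬A ∨ B.
  \neg (\neg (\forall v\, F(v)) \lor (\forall q\, \forall y\, (\neg T(y,y) \lor T(q,q))))
Push ¬ through the quantifiers and connectives to reach negation normal form:
  (\forall v\, F(v)) \land (\exists q\, \exists y\, (T(y,y) \land \neg T(q,q)))
Pull the quantifiers to the front (each side's bound variable is not free in the other side):
  \forall v\, \exists q\, \exists y\, (F(v) \land T(y,y) \land \neg T(q,q))

\forall v\, \exists q\, \exists y\, (F(v) \land T(y,y) \land \neg T(q,q))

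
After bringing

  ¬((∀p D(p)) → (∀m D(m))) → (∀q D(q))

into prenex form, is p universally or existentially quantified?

existential

Eliminate → and ↔ using ¬ and ∨.
  ¬¬(¬(∀p D(p)) ∨ (∀m D(m))) ∨ (∀q D(q))
Drive negations inward (¬∀x A ≡ ∃x ¬A, ¬∃x A ≡ ∀x ¬A, De Morgan for ∧/∨):
  (∃p ¬D(p)) ∨ (∀m D(m)) ∨ (∀q D(q))
Extract every quantifier outward, since the variables are now distinct and don't occur free across branches:
  ∃p ∀m ∀q (¬D(p) ∨ D(m) ∨ D(q))
The quantifier ∀p sits under an odd number of negations (counting the antecedent side of each →), so it flips to ∃p.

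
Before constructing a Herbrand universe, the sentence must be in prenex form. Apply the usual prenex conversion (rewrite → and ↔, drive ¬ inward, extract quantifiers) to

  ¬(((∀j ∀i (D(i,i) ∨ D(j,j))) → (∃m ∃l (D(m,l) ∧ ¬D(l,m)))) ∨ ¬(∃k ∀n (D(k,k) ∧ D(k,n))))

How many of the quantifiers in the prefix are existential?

1

First replace A → B with ¬A ∨ B.
  ¬(¬(∀j ∀i (D(i,i) ∨ D(j,j))) ∨ (∃m ∃l (D(m,l) ∧ ¬D(l,m))) ∨ ¬(∃k ∀n (D(k,k) ∧ D(k,n))))
Drive negations inward (¬∀x A ≡ ∃x ¬A, ¬∃x A ≡ ∀x ¬A, De Morgan for ∧/∨):
  (∀j ∀i (D(i,i) ∨ D(j,j))) ∧ (∀m ∀l (¬D(m,l) ∨ D(l,m))) ∧ (∃k ∀n (D(k,k) ∧ D(k,n)))
Finally move all quantifiers to the prefix:
  ∀j ∀i ∀m ∀l ∃k ∀n ((D(i,i) ∨ D(j,j)) ∧ (¬D(m,l) ∨ D(l,m)) ∧ D(k,k) ∧ D(k,n))
The prefix is ∀j ∀i ∀m ∀l ∃k ∀n: 5 universal, 1 existential.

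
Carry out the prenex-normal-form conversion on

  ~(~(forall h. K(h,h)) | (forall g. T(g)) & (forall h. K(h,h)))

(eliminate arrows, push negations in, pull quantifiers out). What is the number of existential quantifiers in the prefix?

Push ¬ through the quantifiers and connectives to reach negation normal form:
  (forall h. K(h,h)) & ((exists g. ~T(g)) | (exists h. ~K(h,h)))
Give each quantifier a distinct variable: h↦s.
  (forall h. K(h,h)) & ((exists g. ~T(g)) | (exists s. ~K(s,s)))
Extract every quantifier outward, since the variables are now distinct and don't occur free across branches:
  forall h. exists g. exists s. (K(h,h) & (~T(g) | ~K(s,s)))
The prefix is forall h exists g exists s: 1 universal, 2 existential.

2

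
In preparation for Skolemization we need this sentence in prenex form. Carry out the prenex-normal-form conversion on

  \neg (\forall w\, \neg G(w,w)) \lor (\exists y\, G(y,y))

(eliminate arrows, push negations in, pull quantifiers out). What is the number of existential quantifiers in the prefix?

Drive negations inward (¬∀x A ≡ ∃x ¬A, ¬∃x A ≡ ∀x ¬A, De Morgan for ∧/∨):
  (\exists w\, G(w,w)) \lor (\exists y\, G(y,y))
Finally move all quantifiers to the prefix:
  \exists w\, \exists y\, (G(w,w) \lor G(y,y))
The prefix is \exists w \exists y: 0 universal, 2 existential.

2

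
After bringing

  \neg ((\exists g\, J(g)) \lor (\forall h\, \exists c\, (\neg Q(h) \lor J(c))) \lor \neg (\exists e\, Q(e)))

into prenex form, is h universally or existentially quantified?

Drive negations inward (¬∀x A ≡ ∃x ¬A, ¬∃x A ≡ ∀x ¬A, De Morgan for ∧/∨):
  (\forall g\, \neg J(g)) \land (\exists h\, \forall c\, (Q(h) \land \neg J(c))) \land (\exists e\, Q(e))
All bound variables are already distinct, so no renaming is needed.
Extract every quantifier outward, since the variables are now distinct and don't occur free across branches:
  \forall g\, \exists h\, \forall c\, \exists e\, (\neg J(g) \land Q(h) \land \neg J(c) \land Q(e))
The quantifier \forall h sits under an odd number of negations, so it flips to \exists h.

existential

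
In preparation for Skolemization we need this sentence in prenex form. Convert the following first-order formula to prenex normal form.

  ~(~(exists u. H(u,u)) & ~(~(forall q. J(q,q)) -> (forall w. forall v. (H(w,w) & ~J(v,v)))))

exists u. forall q. forall w. forall v. (H(u,u) | J(q,q) | H(w,w) & ~J(v,v))

Eliminate → and ↔ using ¬ and ∨.
  ~(~(exists u. H(u,u)) & ~(~~(forall q. J(q,q)) | (forall w. forall v. (H(w,w) & ~J(v,v)))))
Push ¬ through the quantifiers and connectives to reach negation normal form:
  (exists u. H(u,u)) | (forall q. J(q,q)) | (forall w. forall v. (H(w,w) & ~J(v,v)))
Pull the quantifiers to the front (each side's bound variable is not free in the other side):
  exists u. forall q. forall w. forall v. (H(u,u) | J(q,q) | H(w,w) & ~J(v,v))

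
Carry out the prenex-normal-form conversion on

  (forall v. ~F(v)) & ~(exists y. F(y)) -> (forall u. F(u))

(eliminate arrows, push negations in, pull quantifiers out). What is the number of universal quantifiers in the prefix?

Eliminate → and ↔ using ¬ and ∨.
  ~((forall v. ~F(v)) & ~(exists y. F(y))) | (forall u. F(u))
Push ¬ through the quantifiers and connectives to reach negation normal form:
  (exists v. F(v)) | (exists y. F(y)) | (forall u. F(u))
All bound variables are already distinct, so no renaming is needed.
Extract every quantifier outward, since the variables are now distinct and don't occur free across branches:
  exists v. exists y. forall u. (F(v) | F(y) | F(u))
The prefix is exists v exists y forall u: 1 universal, 2 existential.

1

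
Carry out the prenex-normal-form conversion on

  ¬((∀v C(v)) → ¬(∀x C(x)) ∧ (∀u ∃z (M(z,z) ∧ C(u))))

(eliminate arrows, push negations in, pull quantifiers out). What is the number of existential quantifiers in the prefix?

1

Rewrite implications/biconditionals: A → B as ¬A ∨ B.
  ¬(¬(∀v C(v)) ∨ ¬(∀x C(x)) ∧ (∀u ∃z (M(z,z) ∧ C(u))))
Push ¬ through the quantifiers and connectives to reach negation normal form:
  (∀v C(v)) ∧ ((∀x C(x)) ∨ (∃u ∀z (¬M(z,z) ∨ ¬C(u))))
All bound variables are already distinct, so no renaming is needed.
Finally move all quantifiers to the prefix:
  ∀v ∀x ∃u ∀z (C(v) ∧ (C(x) ∨ ¬M(z,z) ∨ ¬C(u)))
The prefix is ∀v ∀x ∃u ∀z: 3 universal, 1 existential.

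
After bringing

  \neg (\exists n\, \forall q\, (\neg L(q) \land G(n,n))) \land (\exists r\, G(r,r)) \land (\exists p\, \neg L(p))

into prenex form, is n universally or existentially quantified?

universal

Move each ¬ inward, flipping quantifiers it crosses:
  (\forall n\, \exists q\, (L(q) \lor \neg G(n,n))) \land (\exists r\, G(r,r)) \land (\exists p\, \neg L(p))
Extract every quantifier outward, since the variables are now distinct and don't occur free across branches:
  \forall n\, \exists q\, \exists r\, \exists p\, ((L(q) \lor \neg G(n,n)) \land G(r,r) \land \neg L(p))
The quantifier \exists n sits under an odd number of negations, so it flips to \forall n.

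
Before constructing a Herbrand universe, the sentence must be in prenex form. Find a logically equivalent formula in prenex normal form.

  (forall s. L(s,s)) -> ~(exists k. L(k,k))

exists s. forall k. (~L(s,s) | ~L(k,k))

Rewrite implications/biconditionals: A → B as ¬A ∨ B.
  ~(forall s. L(s,s)) | ~(exists k. L(k,k))
Push ¬ through the quantifiers and connectives to reach negation normal form:
  (exists s. ~L(s,s)) | (forall k. ~L(k,k))
All bound variables are already distinct, so no renaming is needed.
Pull the quantifiers to the front (each side's bound variable is not free in the other side):
  exists s. forall k. (~L(s,s) | ~L(k,k))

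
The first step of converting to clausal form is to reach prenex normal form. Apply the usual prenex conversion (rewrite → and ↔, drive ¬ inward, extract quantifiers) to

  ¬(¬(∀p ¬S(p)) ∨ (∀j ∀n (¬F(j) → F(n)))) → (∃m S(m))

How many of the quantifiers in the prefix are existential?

2

First replace A → B with ¬A ∨ B.
  ¬¬(¬(∀p ¬S(p)) ∨ (∀j ∀n (¬¬F(j) ∨ F(n)))) ∨ (∃m S(m))
Drive negations inward (¬∀x A ≡ ∃x ¬A, ¬∃x A ≡ ∀x ¬A, De Morgan for ∧/∨):
  (∃p S(p)) ∨ (∀j ∀n (F(j) ∨ F(n))) ∨ (∃m S(m))
All bound variables are already distinct, so no renaming is needed.
Finally move all quantifiers to the prefix:
  ∃p ∀j ∀n ∃m (S(p) ∨ F(j) ∨ F(n) ∨ S(m))
The prefix is ∃p ∀j ∀n ∃m: 2 universal, 2 existential.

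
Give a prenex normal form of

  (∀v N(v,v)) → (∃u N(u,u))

Eliminate → and ↔ using ¬ and ∨.
  ¬(∀v N(v,v)) ∨ (∃u N(u,u))
Drive negations inward (¬∀x A ≡ ∃x ¬A, ¬∃x A ≡ ∀x ¬A, De Morgan for ∧/∨):
  (∃v ¬N(v,v)) ∨ (∃u N(u,u))
Finally move all quantifiers to the prefix:
  ∃v ∃u (¬N(v,v) ∨ N(u,u))

∃v ∃u (¬N(v,v) ∨ N(u,u))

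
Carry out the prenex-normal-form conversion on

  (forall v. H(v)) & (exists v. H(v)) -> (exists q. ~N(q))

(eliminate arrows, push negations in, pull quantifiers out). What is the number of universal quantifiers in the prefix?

Eliminate → and ↔ using ¬ and ∨.
  ~((forall v. H(v)) & (exists v. H(v))) | (exists q. ~N(q))
Drive negations inward (¬∀x A ≡ ∃x ¬A, ¬∃x A ≡ ∀x ¬A, De Morgan for ∧/∨):
  (exists v. ~H(v)) | (forall v. ~H(v)) | (exists q. ~N(q))
Give each quantifier a distinct variable: v↦s.
  (exists v. ~H(v)) | (forall s. ~H(s)) | (exists q. ~N(q))
Pull the quantifiers to the front (each side's bound variable is not free in the other side):
  exists v. forall s. exists q. (~H(v) | ~H(s) | ~N(q))
The prefix is exists v forall s exists q: 1 universal, 2 existential.

1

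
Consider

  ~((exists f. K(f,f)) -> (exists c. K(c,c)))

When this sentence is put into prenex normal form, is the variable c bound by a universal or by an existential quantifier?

universal

Rewrite implications/biconditionals: A → B as ¬A ∨ B.
  ~(~(exists f. K(f,f)) | (exists c. K(c,c)))
Drive negations inward (¬∀x A ≡ ∃x ¬A, ¬∃x A ≡ ∀x ¬A, De Morgan for ∧/∨):
  (exists f. K(f,f)) & (forall c. ~K(c,c))
Pull the quantifiers to the front (each side's bound variable is not free in the other side):
  exists f. forall c. (K(f,f) & ~K(c,c))
The quantifier exists c sits under an odd number of negations (counting the antecedent side of each →), so it flips to forall c.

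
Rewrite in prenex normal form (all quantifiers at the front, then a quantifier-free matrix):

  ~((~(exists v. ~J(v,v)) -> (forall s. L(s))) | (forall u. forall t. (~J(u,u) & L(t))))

First replace A → B with ¬A ∨ B.
  ~(~~(exists v. ~J(v,v)) | (forall s. L(s)) | (forall u. forall t. (~J(u,u) & L(t))))
Move each ¬ inward, flipping quantifiers it crosses:
  (forall v. J(v,v)) & (exists s. ~L(s)) & (exists u. exists t. (J(u,u) | ~L(t)))
Extract every quantifier outward, since the variables are now distinct and don't occur free across branches:
  forall v. exists s. exists u. exists t. (J(v,v) & ~L(s) & (J(u,u) | ~L(t)))

forall v. exists s. exists u. exists t. (J(v,v) & ~L(s) & (J(u,u) | ~L(t)))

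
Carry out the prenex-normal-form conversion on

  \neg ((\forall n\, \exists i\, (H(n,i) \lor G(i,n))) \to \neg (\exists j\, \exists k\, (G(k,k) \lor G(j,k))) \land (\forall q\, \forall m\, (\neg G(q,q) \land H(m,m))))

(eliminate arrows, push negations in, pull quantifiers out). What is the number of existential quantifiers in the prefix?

5

Rewrite implications/biconditionals: A → B as ¬A ∨ B.
  \neg (\neg (\forall n\, \exists i\, (H(n,i) \lor G(i,n))) \lor \neg (\exists j\, \exists k\, (G(k,k) \lor G(j,k))) \land (\forall q\, \forall m\, (\neg G(q,q) \land H(m,m))))
Drive negations inward (¬∀x A ≡ ∃x ¬A, ¬∃x A ≡ ∀x ¬A, De Morgan for ∧/∨):
  (\forall n\, \exists i\, (H(n,i) \lor G(i,n))) \land ((\exists j\, \exists k\, (G(k,k) \lor G(j,k))) \lor (\exists q\, \exists m\, (G(q,q) \lor \neg H(m,m))))
All bound variables are already distinct, so no renaming is needed.
Pull the quantifiers to the front (each side's bound variable is not free in the other side):
  \forall n\, \exists i\, \exists j\, \exists k\, \exists q\, \exists m\, ((H(n,i) \lor G(i,n)) \land (G(k,k) \lor G(j,k) \lor G(q,q) \lor \neg H(m,m)))
The prefix is \forall n \exists i \exists j \exists k \exists q \exists m: 1 universal, 5 existential.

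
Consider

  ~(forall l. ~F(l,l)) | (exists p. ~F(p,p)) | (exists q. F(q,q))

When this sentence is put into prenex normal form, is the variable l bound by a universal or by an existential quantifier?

existential

Drive negations inward (¬∀x A ≡ ∃x ¬A, ¬∃x A ≡ ∀x ¬A, De Morgan for ∧/∨):
  (exists l. F(l,l)) | (exists p. ~F(p,p)) | (exists q. F(q,q))
All bound variables are already distinct, so no renaming is needed.
Finally move all quantifiers to the prefix:
  exists l. exists p. exists q. (F(l,l) | ~F(p,p) | F(q,q))
The quantifier forall l sits under an odd number of negations, so it flips to exists l.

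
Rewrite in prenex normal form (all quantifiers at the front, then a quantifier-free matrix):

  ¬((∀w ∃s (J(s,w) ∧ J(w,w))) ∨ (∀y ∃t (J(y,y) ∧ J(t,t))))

∃w ∀s ∃y ∀t ((¬J(s,w) ∨ ¬J(w,w)) ∧ (¬J(y,y) ∨ ¬J(t,t)))

Drive negations inward (¬∀x A ≡ ∃x ¬A, ¬∃x A ≡ ∀x ¬A, De Morgan for ∧/∨):
  (∃w ∀s (¬J(s,w) ∨ ¬J(w,w))) ∧ (∃y ∀t (¬J(y,y) ∨ ¬J(t,t)))
Extract every quantifier outward, since the variables are now distinct and don't occur free across branches:
  ∃w ∀s ∃y ∀t ((¬J(s,w) ∨ ¬J(w,w)) ∧ (¬J(y,y) ∨ ¬J(t,t)))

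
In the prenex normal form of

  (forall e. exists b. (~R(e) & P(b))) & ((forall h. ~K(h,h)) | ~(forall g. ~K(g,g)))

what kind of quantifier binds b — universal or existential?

Drive negations inward (¬∀x A ≡ ∃x ¬A, ¬∃x A ≡ ∀x ¬A, De Morgan for ∧/∨):
  (forall e. exists b. (~R(e) & P(b))) & ((forall h. ~K(h,h)) | (exists g. K(g,g)))
Pull the quantifiers to the front (each side's bound variable is not free in the other side):
  forall e. exists b. forall h. exists g. (~R(e) & P(b) & (~K(h,h) | K(g,g)))
The quantifier exists b sits under an even number of negations, so it remains existential.

existential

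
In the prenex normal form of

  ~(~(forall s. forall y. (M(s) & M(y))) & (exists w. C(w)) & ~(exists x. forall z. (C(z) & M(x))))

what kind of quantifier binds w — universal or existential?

universal

Move each ¬ inward, flipping quantifiers it crosses:
  (forall s. forall y. (M(s) & M(y))) | (forall w. ~C(w)) | (exists x. forall z. (C(z) & M(x)))
Pull the quantifiers to the front (each side's bound variable is not free in the other side):
  forall s. forall y. forall w. exists x. forall z. (M(s) & M(y) | ~C(w) | C(z) & M(x))
The quantifier exists w sits under an odd number of negations, so it flips to forall w.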